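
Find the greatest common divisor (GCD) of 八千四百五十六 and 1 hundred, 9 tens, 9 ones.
Convert 八千四百五十六 (Chinese numeral) → 8×1000 + 4×100 + 5×10 + 6 = 8456 (decimal)
Convert 1 hundred, 9 tens, 9 ones (place-value notation) → 1×100 + 9×10 + 9 = 199 (decimal)
Compute gcd(8456, 199) = 1
1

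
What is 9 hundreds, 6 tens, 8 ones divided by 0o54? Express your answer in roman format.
Convert 9 hundreds, 6 tens, 8 ones (place-value notation) → 9×100 + 6×10 + 8 = 968 (decimal)
Convert 0o54 (octal) → 5×8 + 4 = 44 (decimal)
Compute 968 ÷ 44 = 22
Convert 22 (decimal) → 22 = 10 + 10 + 1 + 1 → XXII (Roman numeral)
XXII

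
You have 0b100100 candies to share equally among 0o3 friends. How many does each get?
Convert 0b100100 (binary) → 32 + 4 = 36 (decimal)
Convert 0o3 (octal) → 3 (decimal)
Compute 36 ÷ 3 = 12
12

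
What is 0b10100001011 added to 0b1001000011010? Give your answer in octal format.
Convert 0b10100001011 (binary) → 1024 + 256 + 8 + 2 + 1 = 1291 (decimal)
Convert 0b1001000011010 (binary) → 4096 + 512 + 16 + 8 + 2 = 4634 (decimal)
Compute 1291 + 4634 = 5925
Convert 5925 (decimal) → 5925 = 1×4096 + 3×512 + 4×64 + 4×8 + 5 → 0o13445 (octal)
0o13445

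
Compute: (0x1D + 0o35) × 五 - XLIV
Convert 0x1D (hexadecimal) → 1×16 + 13 = 29 (decimal)
Convert 0o35 (octal) → 3×8 + 5 = 29 (decimal)
Convert 五 (Chinese numeral) → 5 (decimal)
Convert XLIV (Roman numeral) → 40 + 4 = 44 (decimal)
Expression in decimal: (29 + 29) × 5 - 44
Parentheses first: 29 + 29 = 58
Multiply: 58 × 5 = 290
Subtract: 290 - 44 = 246
246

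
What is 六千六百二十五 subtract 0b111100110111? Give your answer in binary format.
Convert 六千六百二十五 (Chinese numeral) → 6×1000 + 6×100 + 2×10 + 5 = 6625 (decimal)
Convert 0b111100110111 (binary) → 2048 + 1024 + 512 + 256 + 32 + 16 + 4 + 2 + 1 = 3895 (decimal)
Compute 6625 - 3895 = 2730
Convert 2730 (decimal) → 2730 = 2048 + 512 + 128 + 32 + 8 + 2 → 0b101010101010 (binary)
0b101010101010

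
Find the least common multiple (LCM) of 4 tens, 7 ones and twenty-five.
Convert 4 tens, 7 ones (place-value notation) → 4×10 + 7 = 47 (decimal)
Convert twenty-five (English words) → 25 (decimal)
Compute lcm(47, 25) = 1175
1175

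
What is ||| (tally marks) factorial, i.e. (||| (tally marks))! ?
Convert ||| (tally marks) → 3 (decimal)
Compute 3! = 6
6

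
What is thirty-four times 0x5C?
Convert thirty-four (English words) → 34 (decimal)
Convert 0x5C (hexadecimal) → 5×16 + 12 = 92 (decimal)
Compute 34 × 92 = 3128
3128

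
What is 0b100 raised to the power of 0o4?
Convert 0b100 (binary) → 4 (decimal)
Convert 0o4 (octal) → 4 (decimal)
Compute 4 ^ 4 = 256
256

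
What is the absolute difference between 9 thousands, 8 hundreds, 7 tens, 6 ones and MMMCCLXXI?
Convert 9 thousands, 8 hundreds, 7 tens, 6 ones (place-value notation) → 9×1000 + 8×100 + 7×10 + 6 = 9876 (decimal)
Convert MMMCCLXXI (Roman numeral) → 1000 + 1000 + 1000 + 100 + 100 + 50 + 10 + 10 + 1 = 3271 (decimal)
Compute |9876 - 3271| = 6605
6605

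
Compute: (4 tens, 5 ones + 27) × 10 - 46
Convert 4 tens, 5 ones (place-value notation) → 4×10 + 5 = 45 (decimal)
Expression in decimal: (45 + 27) × 10 - 46
Parentheses first: 45 + 27 = 72
Multiply: 72 × 10 = 720
Subtract: 720 - 46 = 674
674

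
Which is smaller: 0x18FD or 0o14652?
Convert 0x18FD (hexadecimal) → 1×4096 + 8×256 + 15×16 + 13 = 6397 (decimal)
Convert 0o14652 (octal) → 1×4096 + 4×512 + 6×64 + 5×8 + 2 = 6570 (decimal)
Compare 6397 vs 6570: smaller = 6397
6397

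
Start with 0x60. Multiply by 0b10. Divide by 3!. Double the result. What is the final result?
Convert 0x60 (hexadecimal) → 6×16 = 96 (decimal)
Start: 96
Convert 0b10 (binary) → 2 (decimal)
96 × 2 = 192
Convert 3! (factorial) → 6 (decimal)
192 ÷ 6 = 32
32 × 2 = 64
64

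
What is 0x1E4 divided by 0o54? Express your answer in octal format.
Convert 0x1E4 (hexadecimal) → 1×256 + 14×16 + 4 = 484 (decimal)
Convert 0o54 (octal) → 5×8 + 4 = 44 (decimal)
Compute 484 ÷ 44 = 11
Convert 11 (decimal) → 11 = 1×8 + 3 → 0o13 (octal)
0o13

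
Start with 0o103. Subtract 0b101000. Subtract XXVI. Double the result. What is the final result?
Convert 0o103 (octal) → 1×64 + 3 = 67 (decimal)
Start: 67
Convert 0b101000 (binary) → 32 + 8 = 40 (decimal)
67 - 40 = 27
Convert XXVI (Roman numeral) → 10 + 10 + 5 + 1 = 26 (decimal)
27 - 26 = 1
1 × 2 = 2
2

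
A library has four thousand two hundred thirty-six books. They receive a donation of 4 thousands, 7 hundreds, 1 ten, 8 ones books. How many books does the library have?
Convert four thousand two hundred thirty-six (English words) → 4×1000 + 2×100 + 36 = 4236 (decimal)
Convert 4 thousands, 7 hundreds, 1 ten, 8 ones (place-value notation) → 4×1000 + 7×100 + 1×10 + 8 = 4718 (decimal)
Compute 4236 + 4718 = 8954
8954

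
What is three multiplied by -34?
Convert three (English words) → 3 (decimal)
Compute 3 × -34 = -102
-102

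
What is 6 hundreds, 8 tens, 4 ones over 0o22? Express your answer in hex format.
Convert 6 hundreds, 8 tens, 4 ones (place-value notation) → 6×100 + 8×10 + 4 = 684 (decimal)
Convert 0o22 (octal) → 2×8 + 2 = 18 (decimal)
Compute 684 ÷ 18 = 38
Convert 38 (decimal) → 38 = 2×16 + 6 → 0x26 (hexadecimal)
0x26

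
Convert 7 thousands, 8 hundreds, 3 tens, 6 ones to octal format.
Convert 7 thousands, 8 hundreds, 3 tens, 6 ones (place-value notation) → 7×1000 + 8×100 + 3×10 + 6 = 7836 (decimal)
Convert 7836 (decimal) → 7836 = 1×4096 + 7×512 + 2×64 + 3×8 + 4 → 0o17234 (octal)
0o17234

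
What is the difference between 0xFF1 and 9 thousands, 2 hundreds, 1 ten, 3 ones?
Convert 0xFF1 (hexadecimal) → 15×256 + 15×16 + 1 = 4081 (decimal)
Convert 9 thousands, 2 hundreds, 1 ten, 3 ones (place-value notation) → 9×1000 + 2×100 + 1×10 + 3 = 9213 (decimal)
Difference: |4081 - 9213| = 5132
5132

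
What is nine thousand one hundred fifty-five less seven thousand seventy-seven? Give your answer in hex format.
Convert nine thousand one hundred fifty-five (English words) → 9×1000 + 1×100 + 55 = 9155 (decimal)
Convert seven thousand seventy-seven (English words) → 7×1000 + 77 = 7077 (decimal)
Compute 9155 - 7077 = 2078
Convert 2078 (decimal) → 2078 = 8×256 + 1×16 + 14 → 0x81E (hexadecimal)
0x81E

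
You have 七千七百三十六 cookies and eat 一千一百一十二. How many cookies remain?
Convert 七千七百三十六 (Chinese numeral) → 7×1000 + 7×100 + 3×10 + 6 = 7736 (decimal)
Convert 一千一百一十二 (Chinese numeral) → 1×1000 + 1×100 + 1×10 + 2 = 1112 (decimal)
Compute 7736 - 1112 = 6624
6624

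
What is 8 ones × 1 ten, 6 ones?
Convert 8 ones (place-value notation) → 8 (decimal)
Convert 1 ten, 6 ones (place-value notation) → 1×10 + 6 = 16 (decimal)
Compute 8 × 16 = 128
128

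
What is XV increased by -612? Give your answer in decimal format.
Convert XV (Roman numeral) → 10 + 5 = 15 (decimal)
Compute 15 + -612 = -597
-597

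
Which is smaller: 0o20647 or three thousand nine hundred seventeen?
Convert 0o20647 (octal) → 2×4096 + 6×64 + 4×8 + 7 = 8615 (decimal)
Convert three thousand nine hundred seventeen (English words) → 3×1000 + 9×100 + 17 = 3917 (decimal)
Compare 8615 vs 3917: smaller = 3917
3917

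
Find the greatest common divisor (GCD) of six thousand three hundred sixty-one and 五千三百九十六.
Convert six thousand three hundred sixty-one (English words) → 6×1000 + 3×100 + 61 = 6361 (decimal)
Convert 五千三百九十六 (Chinese numeral) → 5×1000 + 3×100 + 9×10 + 6 = 5396 (decimal)
Compute gcd(6361, 5396) = 1
1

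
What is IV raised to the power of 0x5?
Convert IV (Roman numeral) → 4 (decimal)
Convert 0x5 (hexadecimal) → 5 (decimal)
Compute 4 ^ 5 = 1024
1024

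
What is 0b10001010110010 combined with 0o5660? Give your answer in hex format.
Convert 0b10001010110010 (binary) → 8192 + 512 + 128 + 32 + 16 + 2 = 8882 (decimal)
Convert 0o5660 (octal) → 5×512 + 6×64 + 6×8 = 2992 (decimal)
Compute 8882 + 2992 = 11874
Convert 11874 (decimal) → 11874 = 2×4096 + 14×256 + 6×16 + 2 → 0x2E62 (hexadecimal)
0x2E62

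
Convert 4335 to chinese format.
Convert 4335 (decimal) → 4335 = 4×1000 + 3×100 + 3×10 + 5 → 四千三百三十五 (Chinese numeral)
四千三百三十五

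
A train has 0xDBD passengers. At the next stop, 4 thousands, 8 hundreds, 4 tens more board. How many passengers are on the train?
Convert 0xDBD (hexadecimal) → 13×256 + 11×16 + 13 = 3517 (decimal)
Convert 4 thousands, 8 hundreds, 4 tens (place-value notation) → 4×1000 + 8×100 + 4×10 = 4840 (decimal)
Compute 3517 + 4840 = 8357
8357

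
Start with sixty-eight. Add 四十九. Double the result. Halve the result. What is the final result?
Convert sixty-eight (English words) → 68 (decimal)
Start: 68
Convert 四十九 (Chinese numeral) → 4×10 + 9 = 49 (decimal)
68 + 49 = 117
117 × 2 = 234
234 ÷ 2 = 117
117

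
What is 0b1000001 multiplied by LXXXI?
Convert 0b1000001 (binary) → 64 + 1 = 65 (decimal)
Convert LXXXI (Roman numeral) → 50 + 10 + 10 + 10 + 1 = 81 (decimal)
Compute 65 × 81 = 5265
5265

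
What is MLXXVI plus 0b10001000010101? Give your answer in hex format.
Convert MLXXVI (Roman numeral) → 1000 + 50 + 10 + 10 + 5 + 1 = 1076 (decimal)
Convert 0b10001000010101 (binary) → 8192 + 512 + 16 + 4 + 1 = 8725 (decimal)
Compute 1076 + 8725 = 9801
Convert 9801 (decimal) → 9801 = 2×4096 + 6×256 + 4×16 + 9 → 0x2649 (hexadecimal)
0x2649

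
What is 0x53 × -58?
Convert 0x53 (hexadecimal) → 5×16 + 3 = 83 (decimal)
Compute 83 × -58 = -4814
-4814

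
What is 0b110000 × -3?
Convert 0b110000 (binary) → 32 + 16 = 48 (decimal)
Compute 48 × -3 = -144
-144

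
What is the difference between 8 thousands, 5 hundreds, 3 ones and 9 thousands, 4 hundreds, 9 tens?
Convert 8 thousands, 5 hundreds, 3 ones (place-value notation) → 8×1000 + 5×100 + 3 = 8503 (decimal)
Convert 9 thousands, 4 hundreds, 9 tens (place-value notation) → 9×1000 + 4×100 + 9×10 = 9490 (decimal)
Difference: |8503 - 9490| = 987
987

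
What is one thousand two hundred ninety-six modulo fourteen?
Convert one thousand two hundred ninety-six (English words) → 1×1000 + 2×100 + 96 = 1296 (decimal)
Convert fourteen (English words) → 14 (decimal)
Compute 1296 mod 14 = 8
8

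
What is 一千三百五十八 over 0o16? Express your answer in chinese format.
Convert 一千三百五十八 (Chinese numeral) → 1×1000 + 3×100 + 5×10 + 8 = 1358 (decimal)
Convert 0o16 (octal) → 1×8 + 6 = 14 (decimal)
Compute 1358 ÷ 14 = 97
Convert 97 (decimal) → 97 = 9×10 + 7 → 九十七 (Chinese numeral)
九十七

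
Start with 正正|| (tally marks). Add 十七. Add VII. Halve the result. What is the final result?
Convert 正正|| (tally marks) → 5 + 5 + 2 = 12 (decimal)
Start: 12
Convert 十七 (Chinese numeral) → 1×10 + 7 = 17 (decimal)
12 + 17 = 29
Convert VII (Roman numeral) → 5 + 1 + 1 = 7 (decimal)
29 + 7 = 36
36 ÷ 2 = 18
18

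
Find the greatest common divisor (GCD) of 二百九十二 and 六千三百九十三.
Convert 二百九十二 (Chinese numeral) → 2×100 + 9×10 + 2 = 292 (decimal)
Convert 六千三百九十三 (Chinese numeral) → 6×1000 + 3×100 + 9×10 + 3 = 6393 (decimal)
Compute gcd(292, 6393) = 1
1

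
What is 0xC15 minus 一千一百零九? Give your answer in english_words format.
Convert 0xC15 (hexadecimal) → 12×256 + 1×16 + 5 = 3093 (decimal)
Convert 一千一百零九 (Chinese numeral) → 1×1000 + 1×100 + 9 = 1109 (decimal)
Compute 3093 - 1109 = 1984
Convert 1984 (decimal) → 1984 = 1×1000 + 9×100 + 84 → one thousand nine hundred eighty-four (English words)
one thousand nine hundred eighty-four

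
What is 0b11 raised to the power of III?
Convert 0b11 (binary) → 2 + 1 = 3 (decimal)
Convert III (Roman numeral) → 1 + 1 + 1 = 3 (decimal)
Compute 3 ^ 3 = 27
27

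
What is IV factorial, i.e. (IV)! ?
Convert IV (Roman numeral) → 4 (decimal)
Compute 4! = 24
24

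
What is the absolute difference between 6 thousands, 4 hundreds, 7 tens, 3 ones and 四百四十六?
Convert 6 thousands, 4 hundreds, 7 tens, 3 ones (place-value notation) → 6×1000 + 4×100 + 7×10 + 3 = 6473 (decimal)
Convert 四百四十六 (Chinese numeral) → 4×100 + 4×10 + 6 = 446 (decimal)
Compute |6473 - 446| = 6027
6027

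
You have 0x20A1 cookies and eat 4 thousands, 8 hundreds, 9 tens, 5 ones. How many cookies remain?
Convert 0x20A1 (hexadecimal) → 2×4096 + 10×16 + 1 = 8353 (decimal)
Convert 4 thousands, 8 hundreds, 9 tens, 5 ones (place-value notation) → 4×1000 + 8×100 + 9×10 + 5 = 4895 (decimal)
Compute 8353 - 4895 = 3458
3458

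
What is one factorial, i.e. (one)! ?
Convert one (English words) → 1 (decimal)
Compute 1! = 1
1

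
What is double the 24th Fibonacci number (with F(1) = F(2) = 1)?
The 24th Fibonacci number (with F(1) = F(2) = 1) = 46368
Compute 46368 × 2 = 92736
92736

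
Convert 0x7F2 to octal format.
Convert 0x7F2 (hexadecimal) → 7×256 + 15×16 + 2 = 2034 (decimal)
Convert 2034 (decimal) → 2034 = 3×512 + 7×64 + 6×8 + 2 → 0o3762 (octal)
0o3762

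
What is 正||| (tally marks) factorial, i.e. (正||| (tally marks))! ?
Convert 正||| (tally marks) → 5 + 3 = 8 (decimal)
Compute 8! = 40320
40320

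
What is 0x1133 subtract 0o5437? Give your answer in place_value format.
Convert 0x1133 (hexadecimal) → 1×4096 + 1×256 + 3×16 + 3 = 4403 (decimal)
Convert 0o5437 (octal) → 5×512 + 4×64 + 3×8 + 7 = 2847 (decimal)
Compute 4403 - 2847 = 1556
Convert 1556 (decimal) → 1556 = 1×1000 + 5×100 + 5×10 + 6 → 1 thousand, 5 hundreds, 5 tens, 6 ones (place-value notation)
1 thousand, 5 hundreds, 5 tens, 6 ones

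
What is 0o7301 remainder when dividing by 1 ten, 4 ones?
Convert 0o7301 (octal) → 7×512 + 3×64 + 1 = 3777 (decimal)
Convert 1 ten, 4 ones (place-value notation) → 1×10 + 4 = 14 (decimal)
Compute 3777 mod 14 = 11
11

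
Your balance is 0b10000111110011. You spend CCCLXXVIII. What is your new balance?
Convert 0b10000111110011 (binary) → 8192 + 256 + 128 + 64 + 32 + 16 + 2 + 1 = 8691 (decimal)
Convert CCCLXXVIII (Roman numeral) → 100 + 100 + 100 + 50 + 10 + 10 + 5 + 1 + 1 + 1 = 378 (decimal)
Compute 8691 - 378 = 8313
8313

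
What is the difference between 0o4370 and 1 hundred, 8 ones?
Convert 0o4370 (octal) → 4×512 + 3×64 + 7×8 = 2296 (decimal)
Convert 1 hundred, 8 ones (place-value notation) → 1×100 + 8 = 108 (decimal)
Difference: |2296 - 108| = 2188
2188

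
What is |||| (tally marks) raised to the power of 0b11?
Convert |||| (tally marks) → 4 (decimal)
Convert 0b11 (binary) → 2 + 1 = 3 (decimal)
Compute 4 ^ 3 = 64
64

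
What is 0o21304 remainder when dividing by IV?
Convert 0o21304 (octal) → 2×4096 + 1×512 + 3×64 + 4 = 8900 (decimal)
Convert IV (Roman numeral) → 4 (decimal)
Compute 8900 mod 4 = 0
0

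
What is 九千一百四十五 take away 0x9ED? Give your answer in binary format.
Convert 九千一百四十五 (Chinese numeral) → 9×1000 + 1×100 + 4×10 + 5 = 9145 (decimal)
Convert 0x9ED (hexadecimal) → 9×256 + 14×16 + 13 = 2541 (decimal)
Compute 9145 - 2541 = 6604
Convert 6604 (decimal) → 6604 = 4096 + 2048 + 256 + 128 + 64 + 8 + 4 → 0b1100111001100 (binary)
0b1100111001100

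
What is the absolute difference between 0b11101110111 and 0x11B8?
Convert 0b11101110111 (binary) → 1024 + 512 + 256 + 64 + 32 + 16 + 4 + 2 + 1 = 1911 (decimal)
Convert 0x11B8 (hexadecimal) → 1×4096 + 1×256 + 11×16 + 8 = 4536 (decimal)
Compute |1911 - 4536| = 2625
2625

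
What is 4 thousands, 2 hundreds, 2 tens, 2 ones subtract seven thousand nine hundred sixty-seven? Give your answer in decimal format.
Convert 4 thousands, 2 hundreds, 2 tens, 2 ones (place-value notation) → 4×1000 + 2×100 + 2×10 + 2 = 4222 (decimal)
Convert seven thousand nine hundred sixty-seven (English words) → 7×1000 + 9×100 + 67 = 7967 (decimal)
Compute 4222 - 7967 = -3745
-3745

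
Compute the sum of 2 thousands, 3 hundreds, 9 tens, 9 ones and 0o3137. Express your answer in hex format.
Convert 2 thousands, 3 hundreds, 9 tens, 9 ones (place-value notation) → 2×1000 + 3×100 + 9×10 + 9 = 2399 (decimal)
Convert 0o3137 (octal) → 3×512 + 1×64 + 3×8 + 7 = 1631 (decimal)
Compute 2399 + 1631 = 4030
Convert 4030 (decimal) → 4030 = 15×256 + 11×16 + 14 → 0xFBE (hexadecimal)
0xFBE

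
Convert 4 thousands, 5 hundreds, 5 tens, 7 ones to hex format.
Convert 4 thousands, 5 hundreds, 5 tens, 7 ones (place-value notation) → 4×1000 + 5×100 + 5×10 + 7 = 4557 (decimal)
Convert 4557 (decimal) → 4557 = 1×4096 + 1×256 + 12×16 + 13 → 0x11CD (hexadecimal)
0x11CD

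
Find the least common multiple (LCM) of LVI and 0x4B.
Convert LVI (Roman numeral) → 50 + 5 + 1 = 56 (decimal)
Convert 0x4B (hexadecimal) → 4×16 + 11 = 75 (decimal)
Compute lcm(56, 75) = 4200
4200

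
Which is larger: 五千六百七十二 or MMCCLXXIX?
Convert 五千六百七十二 (Chinese numeral) → 5×1000 + 6×100 + 7×10 + 2 = 5672 (decimal)
Convert MMCCLXXIX (Roman numeral) → 1000 + 1000 + 100 + 100 + 50 + 10 + 10 + 9 = 2279 (decimal)
Compare 5672 vs 2279: larger = 5672
5672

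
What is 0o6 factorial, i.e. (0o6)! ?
Convert 0o6 (octal) → 6 (decimal)
Compute 6! = 720
720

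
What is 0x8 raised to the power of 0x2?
Convert 0x8 (hexadecimal) → 8 (decimal)
Convert 0x2 (hexadecimal) → 2 (decimal)
Compute 8 ^ 2 = 64
64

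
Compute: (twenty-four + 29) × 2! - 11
Convert twenty-four (English words) → 24 (decimal)
Convert 2! (factorial) → 2 (decimal)
Expression in decimal: (24 + 29) × 2 - 11
Parentheses first: 24 + 29 = 53
Multiply: 53 × 2 = 106
Subtract: 106 - 11 = 95
95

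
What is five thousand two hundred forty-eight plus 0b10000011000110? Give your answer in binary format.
Convert five thousand two hundred forty-eight (English words) → 5×1000 + 2×100 + 48 = 5248 (decimal)
Convert 0b10000011000110 (binary) → 8192 + 128 + 64 + 4 + 2 = 8390 (decimal)
Compute 5248 + 8390 = 13638
Convert 13638 (decimal) → 13638 = 8192 + 4096 + 1024 + 256 + 64 + 4 + 2 → 0b11010101000110 (binary)
0b11010101000110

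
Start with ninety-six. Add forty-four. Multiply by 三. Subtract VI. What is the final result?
Convert ninety-six (English words) → 96 (decimal)
Start: 96
Convert forty-four (English words) → 44 (decimal)
96 + 44 = 140
Convert 三 (Chinese numeral) → 3 (decimal)
140 × 3 = 420
Convert VI (Roman numeral) → 5 + 1 = 6 (decimal)
420 - 6 = 414
414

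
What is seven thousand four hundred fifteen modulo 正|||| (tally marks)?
Convert seven thousand four hundred fifteen (English words) → 7×1000 + 4×100 + 15 = 7415 (decimal)
Convert 正|||| (tally marks) → 5 + 4 = 9 (decimal)
Compute 7415 mod 9 = 8
8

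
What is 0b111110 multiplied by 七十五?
Convert 0b111110 (binary) → 32 + 16 + 8 + 4 + 2 = 62 (decimal)
Convert 七十五 (Chinese numeral) → 7×10 + 5 = 75 (decimal)
Compute 62 × 75 = 4650
4650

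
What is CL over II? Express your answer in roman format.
Convert CL (Roman numeral) → 100 + 50 = 150 (decimal)
Convert II (Roman numeral) → 1 + 1 = 2 (decimal)
Compute 150 ÷ 2 = 75
Convert 75 (decimal) → 75 = 50 + 10 + 10 + 5 → LXXV (Roman numeral)
LXXV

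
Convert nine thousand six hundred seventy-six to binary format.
Convert nine thousand six hundred seventy-six (English words) → 9×1000 + 6×100 + 76 = 9676 (decimal)
Convert 9676 (decimal) → 9676 = 8192 + 1024 + 256 + 128 + 64 + 8 + 4 → 0b10010111001100 (binary)
0b10010111001100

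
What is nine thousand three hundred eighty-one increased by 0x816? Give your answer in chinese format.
Convert nine thousand three hundred eighty-one (English words) → 9×1000 + 3×100 + 81 = 9381 (decimal)
Convert 0x816 (hexadecimal) → 8×256 + 1×16 + 6 = 2070 (decimal)
Compute 9381 + 2070 = 11451
Convert 11451 (decimal) → 11451 = 1×10000 + 1×1000 + 4×100 + 5×10 + 1 → 一万一千四百五十一 (Chinese numeral)
一万一千四百五十一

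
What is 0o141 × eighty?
Convert 0o141 (octal) → 1×64 + 4×8 + 1 = 97 (decimal)
Convert eighty (English words) → 80 (decimal)
Compute 97 × 80 = 7760
7760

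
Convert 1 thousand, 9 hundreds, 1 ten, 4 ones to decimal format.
Convert 1 thousand, 9 hundreds, 1 ten, 4 ones (place-value notation) → 1×1000 + 9×100 + 1×10 + 4 = 1914 (decimal)
1914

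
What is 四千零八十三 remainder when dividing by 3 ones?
Convert 四千零八十三 (Chinese numeral) → 4×1000 + 8×10 + 3 = 4083 (decimal)
Convert 3 ones (place-value notation) → 3 (decimal)
Compute 4083 mod 3 = 0
0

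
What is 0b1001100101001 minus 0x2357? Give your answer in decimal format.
Convert 0b1001100101001 (binary) → 4096 + 512 + 256 + 32 + 8 + 1 = 4905 (decimal)
Convert 0x2357 (hexadecimal) → 2×4096 + 3×256 + 5×16 + 7 = 9047 (decimal)
Compute 4905 - 9047 = -4142
-4142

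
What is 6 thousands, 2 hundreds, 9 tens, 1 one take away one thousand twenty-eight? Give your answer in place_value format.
Convert 6 thousands, 2 hundreds, 9 tens, 1 one (place-value notation) → 6×1000 + 2×100 + 9×10 + 1 = 6291 (decimal)
Convert one thousand twenty-eight (English words) → 1×1000 + 28 = 1028 (decimal)
Compute 6291 - 1028 = 5263
Convert 5263 (decimal) → 5263 = 5×1000 + 2×100 + 6×10 + 3 → 5 thousands, 2 hundreds, 6 tens, 3 ones (place-value notation)
5 thousands, 2 hundreds, 6 tens, 3 ones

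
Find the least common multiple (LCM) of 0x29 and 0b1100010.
Convert 0x29 (hexadecimal) → 2×16 + 9 = 41 (decimal)
Convert 0b1100010 (binary) → 64 + 32 + 2 = 98 (decimal)
Compute lcm(41, 98) = 4018
4018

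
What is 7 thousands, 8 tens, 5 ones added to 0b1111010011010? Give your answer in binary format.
Convert 7 thousands, 8 tens, 5 ones (place-value notation) → 7×1000 + 8×10 + 5 = 7085 (decimal)
Convert 0b1111010011010 (binary) → 4096 + 2048 + 1024 + 512 + 128 + 16 + 8 + 2 = 7834 (decimal)
Compute 7085 + 7834 = 14919
Convert 14919 (decimal) → 14919 = 8192 + 4096 + 2048 + 512 + 64 + 4 + 2 + 1 → 0b11101001000111 (binary)
0b11101001000111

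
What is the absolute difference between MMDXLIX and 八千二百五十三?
Convert MMDXLIX (Roman numeral) → 1000 + 1000 + 500 + 40 + 9 = 2549 (decimal)
Convert 八千二百五十三 (Chinese numeral) → 8×1000 + 2×100 + 5×10 + 3 = 8253 (decimal)
Compute |2549 - 8253| = 5704
5704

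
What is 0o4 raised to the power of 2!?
Convert 0o4 (octal) → 4 (decimal)
Convert 2! (factorial) → 2 (decimal)
Compute 4 ^ 2 = 16
16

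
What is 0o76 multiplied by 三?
Convert 0o76 (octal) → 7×8 + 6 = 62 (decimal)
Convert 三 (Chinese numeral) → 3 (decimal)
Compute 62 × 3 = 186
186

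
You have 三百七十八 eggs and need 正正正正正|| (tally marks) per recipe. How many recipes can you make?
Convert 三百七十八 (Chinese numeral) → 3×100 + 7×10 + 8 = 378 (decimal)
Convert 正正正正正|| (tally marks) → 5 + 5 + 5 + 5 + 5 + 2 = 27 (decimal)
Compute 378 ÷ 27 = 14
14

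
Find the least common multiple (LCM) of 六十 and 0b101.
Convert 六十 (Chinese numeral) → 6×10 = 60 (decimal)
Convert 0b101 (binary) → 4 + 1 = 5 (decimal)
Compute lcm(60, 5) = 60
60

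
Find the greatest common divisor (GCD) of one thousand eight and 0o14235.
Convert one thousand eight (English words) → 1×1000 + 8 = 1008 (decimal)
Convert 0o14235 (octal) → 1×4096 + 4×512 + 2×64 + 3×8 + 5 = 6301 (decimal)
Compute gcd(1008, 6301) = 1
1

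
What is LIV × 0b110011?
Convert LIV (Roman numeral) → 50 + 4 = 54 (decimal)
Convert 0b110011 (binary) → 32 + 16 + 2 + 1 = 51 (decimal)
Compute 54 × 51 = 2754
2754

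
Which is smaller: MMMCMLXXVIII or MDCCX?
Convert MMMCMLXXVIII (Roman numeral) → 1000 + 1000 + 1000 + 900 + 50 + 10 + 10 + 5 + 1 + 1 + 1 = 3978 (decimal)
Convert MDCCX (Roman numeral) → 1000 + 500 + 100 + 100 + 10 = 1710 (decimal)
Compare 3978 vs 1710: smaller = 1710
1710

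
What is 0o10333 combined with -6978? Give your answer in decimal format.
Convert 0o10333 (octal) → 1×4096 + 3×64 + 3×8 + 3 = 4315 (decimal)
Compute 4315 + -6978 = -2663
-2663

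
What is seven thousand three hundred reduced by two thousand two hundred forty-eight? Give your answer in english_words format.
Convert seven thousand three hundred (English words) → 7×1000 + 3×100 = 7300 (decimal)
Convert two thousand two hundred forty-eight (English words) → 2×1000 + 2×100 + 48 = 2248 (decimal)
Compute 7300 - 2248 = 5052
Convert 5052 (decimal) → 5052 = 5×1000 + 52 → five thousand fifty-two (English words)
five thousand fifty-two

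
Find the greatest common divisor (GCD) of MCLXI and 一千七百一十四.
Convert MCLXI (Roman numeral) → 1000 + 100 + 50 + 10 + 1 = 1161 (decimal)
Convert 一千七百一十四 (Chinese numeral) → 1×1000 + 7×100 + 1×10 + 4 = 1714 (decimal)
Compute gcd(1161, 1714) = 1
1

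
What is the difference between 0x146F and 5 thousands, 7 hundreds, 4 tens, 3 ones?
Convert 0x146F (hexadecimal) → 1×4096 + 4×256 + 6×16 + 15 = 5231 (decimal)
Convert 5 thousands, 7 hundreds, 4 tens, 3 ones (place-value notation) → 5×1000 + 7×100 + 4×10 + 3 = 5743 (decimal)
Difference: |5231 - 5743| = 512
512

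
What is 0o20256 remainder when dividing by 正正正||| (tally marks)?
Convert 0o20256 (octal) → 2×4096 + 2×64 + 5×8 + 6 = 8366 (decimal)
Convert 正正正||| (tally marks) → 5 + 5 + 5 + 3 = 18 (decimal)
Compute 8366 mod 18 = 14
14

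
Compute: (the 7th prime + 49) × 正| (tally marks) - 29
Convert the 7th prime (prime index) → 17 (decimal)
Convert 正| (tally marks) → 5 + 1 = 6 (decimal)
Expression in decimal: (17 + 49) × 6 - 29
Parentheses first: 17 + 49 = 66
Multiply: 66 × 6 = 396
Subtract: 396 - 29 = 367
367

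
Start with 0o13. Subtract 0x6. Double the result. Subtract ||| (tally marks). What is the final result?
Convert 0o13 (octal) → 1×8 + 3 = 11 (decimal)
Start: 11
Convert 0x6 (hexadecimal) → 6 (decimal)
11 - 6 = 5
5 × 2 = 10
Convert ||| (tally marks) → 3 (decimal)
10 - 3 = 7
7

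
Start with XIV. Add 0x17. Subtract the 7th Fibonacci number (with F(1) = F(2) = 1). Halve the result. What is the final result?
Convert XIV (Roman numeral) → 10 + 4 = 14 (decimal)
Start: 14
Convert 0x17 (hexadecimal) → 1×16 + 7 = 23 (decimal)
14 + 23 = 37
Convert the 7th Fibonacci number (with F(1) = F(2) = 1) (Fibonacci index) → 1, 1, 2, 3, 5, 8, 13 → 13 (decimal)
37 - 13 = 24
24 ÷ 2 = 12
12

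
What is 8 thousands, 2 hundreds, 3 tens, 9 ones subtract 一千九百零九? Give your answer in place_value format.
Convert 8 thousands, 2 hundreds, 3 tens, 9 ones (place-value notation) → 8×1000 + 2×100 + 3×10 + 9 = 8239 (decimal)
Convert 一千九百零九 (Chinese numeral) → 1×1000 + 9×100 + 9 = 1909 (decimal)
Compute 8239 - 1909 = 6330
Convert 6330 (decimal) → 6330 = 6×1000 + 3×100 + 3×10 → 6 thousands, 3 hundreds, 3 tens (place-value notation)
6 thousands, 3 hundreds, 3 tens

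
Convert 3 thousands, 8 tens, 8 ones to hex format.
Convert 3 thousands, 8 tens, 8 ones (place-value notation) → 3×1000 + 8×10 + 8 = 3088 (decimal)
Convert 3088 (decimal) → 3088 = 12×256 + 1×16 → 0xC10 (hexadecimal)
0xC10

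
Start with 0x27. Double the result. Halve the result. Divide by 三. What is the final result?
Convert 0x27 (hexadecimal) → 2×16 + 7 = 39 (decimal)
Start: 39
39 × 2 = 78
78 ÷ 2 = 39
Convert 三 (Chinese numeral) → 3 (decimal)
39 ÷ 3 = 13
13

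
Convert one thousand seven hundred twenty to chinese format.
Convert one thousand seven hundred twenty (English words) → 1×1000 + 7×100 + 20 = 1720 (decimal)
Convert 1720 (decimal) → 1720 = 1×1000 + 7×100 + 2×10 → 一千七百二十 (Chinese numeral)
一千七百二十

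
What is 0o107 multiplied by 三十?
Convert 0o107 (octal) → 1×64 + 7 = 71 (decimal)
Convert 三十 (Chinese numeral) → 3×10 = 30 (decimal)
Compute 71 × 30 = 2130
2130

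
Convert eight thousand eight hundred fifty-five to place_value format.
Convert eight thousand eight hundred fifty-five (English words) → 8×1000 + 8×100 + 55 = 8855 (decimal)
Convert 8855 (decimal) → 8855 = 8×1000 + 8×100 + 5×10 + 5 → 8 thousands, 8 hundreds, 5 tens, 5 ones (place-value notation)
8 thousands, 8 hundreds, 5 tens, 5 ones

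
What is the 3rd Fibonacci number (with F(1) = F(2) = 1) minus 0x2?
The 3rd Fibonacci number (with F(1) = F(2) = 1): 1, 1, 2 → 2
Convert 0x2 (hexadecimal) → 2 (decimal)
Compute 2 - 2 = 0
0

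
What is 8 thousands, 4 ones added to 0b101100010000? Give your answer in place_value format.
Convert 8 thousands, 4 ones (place-value notation) → 8×1000 + 4 = 8004 (decimal)
Convert 0b101100010000 (binary) → 2048 + 512 + 256 + 16 = 2832 (decimal)
Compute 8004 + 2832 = 10836
Convert 10836 (decimal) → 10836 = 10×1000 + 8×100 + 3×10 + 6 → 10 thousands, 8 hundreds, 3 tens, 6 ones (place-value notation)
10 thousands, 8 hundreds, 3 tens, 6 ones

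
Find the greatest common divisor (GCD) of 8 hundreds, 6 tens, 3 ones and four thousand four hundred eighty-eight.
Convert 8 hundreds, 6 tens, 3 ones (place-value notation) → 8×100 + 6×10 + 3 = 863 (decimal)
Convert four thousand four hundred eighty-eight (English words) → 4×1000 + 4×100 + 88 = 4488 (decimal)
Compute gcd(863, 4488) = 1
1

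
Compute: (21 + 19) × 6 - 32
Parentheses first: 21 + 19 = 40
Multiply: 40 × 6 = 240
Subtract: 240 - 32 = 208
208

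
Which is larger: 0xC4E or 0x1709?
Convert 0xC4E (hexadecimal) → 12×256 + 4×16 + 14 = 3150 (decimal)
Convert 0x1709 (hexadecimal) → 1×4096 + 7×256 + 9 = 5897 (decimal)
Compare 3150 vs 5897: larger = 5897
5897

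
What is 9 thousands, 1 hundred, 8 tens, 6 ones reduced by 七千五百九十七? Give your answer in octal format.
Convert 9 thousands, 1 hundred, 8 tens, 6 ones (place-value notation) → 9×1000 + 1×100 + 8×10 + 6 = 9186 (decimal)
Convert 七千五百九十七 (Chinese numeral) → 7×1000 + 5×100 + 9×10 + 7 = 7597 (decimal)
Compute 9186 - 7597 = 1589
Convert 1589 (decimal) → 1589 = 3×512 + 6×8 + 5 → 0o3065 (octal)
0o3065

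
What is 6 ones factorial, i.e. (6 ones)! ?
Convert 6 ones (place-value notation) → 6 (decimal)
Compute 6! = 720
720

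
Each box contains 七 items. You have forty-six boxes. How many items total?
Convert 七 (Chinese numeral) → 7 (decimal)
Convert forty-six (English words) → 46 (decimal)
Compute 7 × 46 = 322
322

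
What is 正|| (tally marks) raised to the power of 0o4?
Convert 正|| (tally marks) → 5 + 2 = 7 (decimal)
Convert 0o4 (octal) → 4 (decimal)
Compute 7 ^ 4 = 2401
2401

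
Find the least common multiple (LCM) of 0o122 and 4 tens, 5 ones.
Convert 0o122 (octal) → 1×64 + 2×8 + 2 = 82 (decimal)
Convert 4 tens, 5 ones (place-value notation) → 4×10 + 5 = 45 (decimal)
Compute lcm(82, 45) = 3690
3690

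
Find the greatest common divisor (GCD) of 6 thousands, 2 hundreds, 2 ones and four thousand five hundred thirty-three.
Convert 6 thousands, 2 hundreds, 2 ones (place-value notation) → 6×1000 + 2×100 + 2 = 6202 (decimal)
Convert four thousand five hundred thirty-three (English words) → 4×1000 + 5×100 + 33 = 4533 (decimal)
Compute gcd(6202, 4533) = 1
1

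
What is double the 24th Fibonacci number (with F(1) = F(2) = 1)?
The 24th Fibonacci number (with F(1) = F(2) = 1) = 46368
Compute 46368 × 2 = 92736
92736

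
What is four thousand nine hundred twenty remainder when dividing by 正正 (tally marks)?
Convert four thousand nine hundred twenty (English words) → 4×1000 + 9×100 + 20 = 4920 (decimal)
Convert 正正 (tally marks) → 5 + 5 = 10 (decimal)
Compute 4920 mod 10 = 0
0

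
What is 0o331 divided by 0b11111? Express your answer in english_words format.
Convert 0o331 (octal) → 3×64 + 3×8 + 1 = 217 (decimal)
Convert 0b11111 (binary) → 16 + 8 + 4 + 2 + 1 = 31 (decimal)
Compute 217 ÷ 31 = 7
Convert 7 (decimal) → seven (English words)
seven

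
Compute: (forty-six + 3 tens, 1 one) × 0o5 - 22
Convert forty-six (English words) → 46 (decimal)
Convert 3 tens, 1 one (place-value notation) → 3×10 + 1 = 31 (decimal)
Convert 0o5 (octal) → 5 (decimal)
Expression in decimal: (46 + 31) × 5 - 22
Parentheses first: 46 + 31 = 77
Multiply: 77 × 5 = 385
Subtract: 385 - 22 = 363
363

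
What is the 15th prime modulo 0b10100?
Convert the 15th prime (prime index) → 47 (decimal)
Convert 0b10100 (binary) → 16 + 4 = 20 (decimal)
Compute 47 mod 20 = 7
7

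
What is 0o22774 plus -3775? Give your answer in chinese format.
Convert 0o22774 (octal) → 2×4096 + 2×512 + 7×64 + 7×8 + 4 = 9724 (decimal)
Compute 9724 + -3775 = 5949
Convert 5949 (decimal) → 5949 = 5×1000 + 9×100 + 4×10 + 9 → 五千九百四十九 (Chinese numeral)
五千九百四十九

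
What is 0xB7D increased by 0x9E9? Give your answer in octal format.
Convert 0xB7D (hexadecimal) → 11×256 + 7×16 + 13 = 2941 (decimal)
Convert 0x9E9 (hexadecimal) → 9×256 + 14×16 + 9 = 2537 (decimal)
Compute 2941 + 2537 = 5478
Convert 5478 (decimal) → 5478 = 1×4096 + 2×512 + 5×64 + 4×8 + 6 → 0o12546 (octal)
0o12546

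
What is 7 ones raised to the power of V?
Convert 7 ones (place-value notation) → 7 (decimal)
Convert V (Roman numeral) → 5 (decimal)
Compute 7 ^ 5 = 16807
16807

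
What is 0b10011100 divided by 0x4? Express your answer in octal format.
Convert 0b10011100 (binary) → 128 + 16 + 8 + 4 = 156 (decimal)
Convert 0x4 (hexadecimal) → 4 (decimal)
Compute 156 ÷ 4 = 39
Convert 39 (decimal) → 39 = 4×8 + 7 → 0o47 (octal)
0o47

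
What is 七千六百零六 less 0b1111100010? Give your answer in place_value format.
Convert 七千六百零六 (Chinese numeral) → 7×1000 + 6×100 + 6 = 7606 (decimal)
Convert 0b1111100010 (binary) → 512 + 256 + 128 + 64 + 32 + 2 = 994 (decimal)
Compute 7606 - 994 = 6612
Convert 6612 (decimal) → 6612 = 6×1000 + 6×100 + 1×10 + 2 → 6 thousands, 6 hundreds, 1 ten, 2 ones (place-value notation)
6 thousands, 6 hundreds, 1 ten, 2 ones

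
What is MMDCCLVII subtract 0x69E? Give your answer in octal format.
Convert MMDCCLVII (Roman numeral) → 1000 + 1000 + 500 + 100 + 100 + 50 + 5 + 1 + 1 = 2757 (decimal)
Convert 0x69E (hexadecimal) → 6×256 + 9×16 + 14 = 1694 (decimal)
Compute 2757 - 1694 = 1063
Convert 1063 (decimal) → 1063 = 2×512 + 4×8 + 7 → 0o2047 (octal)
0o2047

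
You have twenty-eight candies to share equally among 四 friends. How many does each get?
Convert twenty-eight (English words) → 28 (decimal)
Convert 四 (Chinese numeral) → 4 (decimal)
Compute 28 ÷ 4 = 7
7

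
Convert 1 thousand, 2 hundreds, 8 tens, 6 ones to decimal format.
Convert 1 thousand, 2 hundreds, 8 tens, 6 ones (place-value notation) → 1×1000 + 2×100 + 8×10 + 6 = 1286 (decimal)
1286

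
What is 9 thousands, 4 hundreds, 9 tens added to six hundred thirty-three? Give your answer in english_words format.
Convert 9 thousands, 4 hundreds, 9 tens (place-value notation) → 9×1000 + 4×100 + 9×10 = 9490 (decimal)
Convert six hundred thirty-three (English words) → 6×100 + 33 = 633 (decimal)
Compute 9490 + 633 = 10123
Convert 10123 (decimal) → 10123 = 10×1000 + 1×100 + 23 → ten thousand one hundred twenty-three (English words)
ten thousand one hundred twenty-three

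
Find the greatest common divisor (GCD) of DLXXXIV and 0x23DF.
Convert DLXXXIV (Roman numeral) → 500 + 50 + 10 + 10 + 10 + 4 = 584 (decimal)
Convert 0x23DF (hexadecimal) → 2×4096 + 3×256 + 13×16 + 15 = 9183 (decimal)
Compute gcd(584, 9183) = 1
1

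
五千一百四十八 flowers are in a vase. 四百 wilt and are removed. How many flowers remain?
Convert 五千一百四十八 (Chinese numeral) → 5×1000 + 1×100 + 4×10 + 8 = 5148 (decimal)
Convert 四百 (Chinese numeral) → 4×100 = 400 (decimal)
Compute 5148 - 400 = 4748
4748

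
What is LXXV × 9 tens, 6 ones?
Convert LXXV (Roman numeral) → 50 + 10 + 10 + 5 = 75 (decimal)
Convert 9 tens, 6 ones (place-value notation) → 9×10 + 6 = 96 (decimal)
Compute 75 × 96 = 7200
7200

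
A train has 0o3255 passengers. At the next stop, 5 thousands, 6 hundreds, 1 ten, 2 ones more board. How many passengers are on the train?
Convert 0o3255 (octal) → 3×512 + 2×64 + 5×8 + 5 = 1709 (decimal)
Convert 5 thousands, 6 hundreds, 1 ten, 2 ones (place-value notation) → 5×1000 + 6×100 + 1×10 + 2 = 5612 (decimal)
Compute 1709 + 5612 = 7321
7321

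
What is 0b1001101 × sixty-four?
Convert 0b1001101 (binary) → 64 + 8 + 4 + 1 = 77 (decimal)
Convert sixty-four (English words) → 64 (decimal)
Compute 77 × 64 = 4928
4928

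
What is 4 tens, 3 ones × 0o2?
Convert 4 tens, 3 ones (place-value notation) → 4×10 + 3 = 43 (decimal)
Convert 0o2 (octal) → 2 (decimal)
Compute 43 × 2 = 86
86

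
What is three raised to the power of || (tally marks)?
Convert three (English words) → 3 (decimal)
Convert || (tally marks) → 2 (decimal)
Compute 3 ^ 2 = 9
9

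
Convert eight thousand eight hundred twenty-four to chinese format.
Convert eight thousand eight hundred twenty-four (English words) → 8×1000 + 8×100 + 24 = 8824 (decimal)
Convert 8824 (decimal) → 8824 = 8×1000 + 8×100 + 2×10 + 4 → 八千八百二十四 (Chinese numeral)
八千八百二十四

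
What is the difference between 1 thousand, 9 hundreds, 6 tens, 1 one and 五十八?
Convert 1 thousand, 9 hundreds, 6 tens, 1 one (place-value notation) → 1×1000 + 9×100 + 6×10 + 1 = 1961 (decimal)
Convert 五十八 (Chinese numeral) → 5×10 + 8 = 58 (decimal)
Difference: |1961 - 58| = 1903
1903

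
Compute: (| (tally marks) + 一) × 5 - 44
Convert | (tally marks) → 1 (decimal)
Convert 一 (Chinese numeral) → 1 (decimal)
Expression in decimal: (1 + 1) × 5 - 44
Parentheses first: 1 + 1 = 2
Multiply: 2 × 5 = 10
Subtract: 10 - 44 = -34
-34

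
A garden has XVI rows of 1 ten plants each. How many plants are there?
Convert 1 ten (place-value notation) → 1×10 = 10 (decimal)
Convert XVI (Roman numeral) → 10 + 5 + 1 = 16 (decimal)
Compute 10 × 16 = 160
160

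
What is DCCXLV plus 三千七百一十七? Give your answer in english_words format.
Convert DCCXLV (Roman numeral) → 500 + 100 + 100 + 40 + 5 = 745 (decimal)
Convert 三千七百一十七 (Chinese numeral) → 3×1000 + 7×100 + 1×10 + 7 = 3717 (decimal)
Compute 745 + 3717 = 4462
Convert 4462 (decimal) → 4462 = 4×1000 + 4×100 + 62 → four thousand four hundred sixty-two (English words)
four thousand four hundred sixty-two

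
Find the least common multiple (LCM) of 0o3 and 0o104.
Convert 0o3 (octal) → 3 (decimal)
Convert 0o104 (octal) → 1×64 + 4 = 68 (decimal)
Compute lcm(3, 68) = 204
204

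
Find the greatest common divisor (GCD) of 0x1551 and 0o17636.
Convert 0x1551 (hexadecimal) → 1×4096 + 5×256 + 5×16 + 1 = 5457 (decimal)
Convert 0o17636 (octal) → 1×4096 + 7×512 + 6×64 + 3×8 + 6 = 8094 (decimal)
Compute gcd(5457, 8094) = 3
3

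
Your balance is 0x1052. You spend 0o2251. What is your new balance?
Convert 0x1052 (hexadecimal) → 1×4096 + 5×16 + 2 = 4178 (decimal)
Convert 0o2251 (octal) → 2×512 + 2×64 + 5×8 + 1 = 1193 (decimal)
Compute 4178 - 1193 = 2985
2985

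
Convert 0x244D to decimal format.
Convert 0x244D (hexadecimal) → 2×4096 + 4×256 + 4×16 + 13 = 9293 (decimal)
9293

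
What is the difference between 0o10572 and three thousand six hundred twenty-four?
Convert 0o10572 (octal) → 1×4096 + 5×64 + 7×8 + 2 = 4474 (decimal)
Convert three thousand six hundred twenty-four (English words) → 3×1000 + 6×100 + 24 = 3624 (decimal)
Difference: |4474 - 3624| = 850
850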